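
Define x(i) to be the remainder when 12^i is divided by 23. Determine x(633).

9

Listing terms: x(1) = 12,  x(2) = 6,  x(3) = 3,  x(4) = 13,  x(5) = 18,  x(6) = 9,  x(7) = 16,  x(8) = 8,  x(9) = 4,  x(10) = 2,  x(11) = 1,  x(12) = 12.
Since x(12) = x(1) = 12, the sequence is periodic with period 11.
So x(633) = x(1 + ((633-1) mod 11)) = x(6) = 9.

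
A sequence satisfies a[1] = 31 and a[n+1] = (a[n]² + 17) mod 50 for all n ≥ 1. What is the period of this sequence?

8

Listing terms: a[1] = 31; a[2] = 28; a[3] = 1; a[4] = 18; a[5] = 41; a[6] = 48; a[7] = 21; a[8] = 8; a[9] = 31.
Since a[9] = a[1] = 31, the sequence is periodic with period 8.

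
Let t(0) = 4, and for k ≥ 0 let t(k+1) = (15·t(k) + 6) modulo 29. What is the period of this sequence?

28

Listing terms: t(0) = 4; t(1) = 8; t(2) = 10; t(3) = 11; t(4) = 26; t(5) = 19; t(6) = 1; t(7) = 21; t(8) = 2; t(9) = 7; t(10) = 24; t(11) = 18; t(12) = 15; t(13) = 28; t(14) = 20; t(15) = 16; t(16) = 14; t(17) = 13; t(18) = 27; t(19) = 5; t(20) = 23; t(21) = 3; t(22) = 22; t(23) = 17; t(24) = 0; t(25) = 6; t(26) = 9; t(27) = 25; t(28) = 4.
Since t(28) = t(0) = 4, the sequence is periodic with period 28.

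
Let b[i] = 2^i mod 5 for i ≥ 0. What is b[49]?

2

We have b[0] = 1,  b[1] = 2,  b[2] = 4,  b[3] = 3,  b[4] = 1.
The sequence repeats with period 4.
(49 - 0) mod 4 = 1, so b[49] = b[1] = 2.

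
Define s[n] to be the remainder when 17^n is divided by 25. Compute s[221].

17

s[0] = 1,  s[1] = 17,  s[2] = 14,  s[3] = 13,  s[4] = 21,  s[5] = 7,  s[6] = 19,  s[7] = 23,  s[8] = 16,  s[9] = 22,  s[10] = 24,  s[11] = 8,  s[12] = 11,  s[13] = 12,  s[14] = 4,  s[15] = 18,  s[16] = 6,  s[17] = 2,  s[18] = 9,  s[19] = 3,  s[20] = 1.
The sequence repeats with period 20.
(221 - 0) mod 20 = 1, so s[221] = s[1] = 17.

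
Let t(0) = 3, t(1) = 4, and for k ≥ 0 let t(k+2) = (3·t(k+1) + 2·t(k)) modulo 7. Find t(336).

Computing terms: t(0) = 3,  t(1) = 4,  t(2) = 4,  t(3) = 6,  t(4) = 5,  t(5) = 6,  t(6) = 0,  t(7) = 5,  t(8) = 1,  t(9) = 6,  t(10) = 6,  t(11) = 2,  t(12) = 4,  t(13) = 2,  t(14) = 0,  t(15) = 4,  t(16) = 5,  t(17) = 2,  t(18) = 2,  t(19) = 3,  t(20) = 6,  t(21) = 3,  t(22) = 0,  t(23) = 6,  t(24) = 4,  t(25) = 3,  t(26) = 3,  t(27) = 1,  t(28) = 2,  t(29) = 1,  t(30) = 0,  t(31) = 2,  t(32) = 6,  t(33) = 1,  t(34) = 1,  t(35) = 5,  t(36) = 3,  t(37) = 5,  t(38) = 0,  t(39) = 3,  t(40) = 2,  t(41) = 5,  t(42) = 5,  t(43) = 4,  t(44) = 1,  t(45) = 4,  t(46) = 0,  t(47) = 1,  t(48) = 3,  t(49) = 4.
Since (t(48), t(49)) = (t(0), t(1)) = (3, 4) (two consecutive terms determine the rest), the sequence is periodic with period 48.
So t(336) = t(0 + ((336-0) mod 48)) = t(0) = 3.

3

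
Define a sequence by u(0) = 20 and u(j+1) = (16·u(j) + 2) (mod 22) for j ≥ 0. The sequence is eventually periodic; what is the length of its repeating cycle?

5

u(0) = 20, u(1) = 14, u(2) = 6, u(3) = 10, u(4) = 8, u(5) = 20.
The sequence repeats with period 5.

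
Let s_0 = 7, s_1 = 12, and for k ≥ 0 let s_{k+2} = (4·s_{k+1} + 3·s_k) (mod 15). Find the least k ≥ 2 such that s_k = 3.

8

s_0 = 7,  s_1 = 12,  s_2 = 9,  s_3 = 12,  s_4 = 0,  s_5 = 6,  s_6 = 9,  s_7 = 9,  s_8 = 3,  s_9 = 9,  s_{10} = 0,  s_{11} = 12,  s_{12} = 3,  s_{13} = 3,  s_{14} = 6,  s_{15} = 3,  s_{16} = 0,  s_{17} = 9,  s_{18} = 6,  s_{19} = 6,  s_{20} = 12,  s_{21} = 6,  s_{22} = 0,  s_{23} = 3,  s_{24} = 12,  s_{25} = 12,  s_{26} = 9.
Since (s_{25}, s_{26}) = (s_1, s_2) = (12, 9) (two consecutive terms determine the rest), the sequence is eventually periodic: after a pre-period of length 1 it cycles with period 24.
The value 3 first appears (with k ≥ 2) at s_8.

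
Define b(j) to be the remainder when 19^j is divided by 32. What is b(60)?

17

b(0) = 1; b(1) = 19; b(2) = 9; b(3) = 11; b(4) = 17; b(5) = 3; b(6) = 25; b(7) = 27; b(8) = 1.
Since b(8) = b(0) = 1, the sequence is periodic with period 8.
So b(60) = b(0 + ((60-0) mod 8)) = b(4) = 17.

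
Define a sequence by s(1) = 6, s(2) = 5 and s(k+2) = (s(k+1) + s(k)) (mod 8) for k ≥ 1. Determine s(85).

Listing terms: s(1) = 6, s(2) = 5, s(3) = 3, s(4) = 0, s(5) = 3, s(6) = 3, s(7) = 6, s(8) = 1, s(9) = 7, s(10) = 0, s(11) = 7, s(12) = 7, s(13) = 6, s(14) = 5.
Since (s(13), s(14)) = (s(1), s(2)) = (6, 5) (two consecutive terms determine the rest), the sequence is periodic with period 12.
(85 - 1) mod 12 = 0, so s(85) = s(1) = 6.

6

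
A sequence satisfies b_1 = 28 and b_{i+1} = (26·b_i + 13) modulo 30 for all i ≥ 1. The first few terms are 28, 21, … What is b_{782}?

21

We have b_1 = 28; b_2 = 21; b_3 = 19; b_4 = 27; b_5 = 25; b_6 = 3; b_7 = 1; b_8 = 9; b_9 = 7; b_{10} = 15; b_{11} = 13; b_{12} = 21.
Since b_{12} = b_2 = 21, the sequence is eventually periodic: after a pre-period of length 1 it cycles with period 10.
For i ≥ 2, b_i depends only on (i - 2) mod 10. (782 - 2) mod 10 = 0, so b_{782} = b_2 = 21.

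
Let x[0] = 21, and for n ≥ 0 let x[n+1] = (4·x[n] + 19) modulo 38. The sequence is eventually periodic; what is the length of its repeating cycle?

Listing terms: x[0] = 21; x[1] = 27; x[2] = 13; x[3] = 33; x[4] = 37; x[5] = 15; x[6] = 3; x[7] = 31; x[8] = 29; x[9] = 21.
The sequence repeats with period 9.

9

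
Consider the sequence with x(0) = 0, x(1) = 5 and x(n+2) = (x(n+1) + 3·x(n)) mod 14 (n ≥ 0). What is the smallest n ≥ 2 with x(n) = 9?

7

Computing terms: x(0) = 0; x(1) = 5; x(2) = 5; x(3) = 6; x(4) = 7; x(5) = 11; x(6) = 4; x(7) = 9; x(8) = 7; x(9) = 6; x(10) = 13; x(11) = 3; x(12) = 0; x(13) = 9; x(14) = 9; x(15) = 8; x(16) = 7; x(17) = 3; x(18) = 10; x(19) = 5; x(20) = 7; x(21) = 8; x(22) = 1; x(23) = 11; x(24) = 0; x(25) = 5.
Since (x(24), x(25)) = (x(0), x(1)) = (0, 5) (two consecutive terms determine the rest), the sequence is periodic with period 24.
The value 9 first appears (with n ≥ 2) at x(7).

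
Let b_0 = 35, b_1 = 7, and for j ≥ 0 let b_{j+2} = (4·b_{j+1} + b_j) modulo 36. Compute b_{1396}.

Computing terms: b_0 = 35, b_1 = 7, b_2 = 27, b_3 = 7, b_4 = 19, b_5 = 11, b_6 = 27, b_7 = 11, b_8 = 35, b_9 = 7.
Since (b_8, b_9) = (b_0, b_1) = (35, 7) (two consecutive terms determine the rest), the sequence is periodic with period 8.
(1396 - 0) mod 8 = 4, so b_{1396} = b_4 = 19.

19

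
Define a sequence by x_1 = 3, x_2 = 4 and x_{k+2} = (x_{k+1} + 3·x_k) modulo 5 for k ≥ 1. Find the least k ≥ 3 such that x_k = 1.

We have x_1 = 3,  x_2 = 4,  x_3 = 3,  x_4 = 0,  x_5 = 4,  x_6 = 4,  x_7 = 1,  x_8 = 3,  x_9 = 1,  x_{10} = 0,  x_{11} = 3,  x_{12} = 3,  x_{13} = 2,  x_{14} = 1,  x_{15} = 2,  x_{16} = 0,  x_{17} = 1,  x_{18} = 1,  x_{19} = 4,  x_{20} = 2,  x_{21} = 4,  x_{22} = 0,  x_{23} = 2,  x_{24} = 2,  x_{25} = 3,  x_{26} = 4.
The sequence repeats with period 24.
The value 1 first appears (with k ≥ 3) at x_7.

7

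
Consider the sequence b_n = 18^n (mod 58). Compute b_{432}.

Listing terms: b_1 = 18,  b_2 = 34,  b_3 = 32,  b_4 = 54,  b_5 = 44,  b_6 = 38,  b_7 = 46,  b_8 = 16,  b_9 = 56,  b_{10} = 22,  b_{11} = 48,  b_{12} = 52,  b_{13} = 8,  b_{14} = 28,  b_{15} = 40,  b_{16} = 24,  b_{17} = 26,  b_{18} = 4,  b_{19} = 14,  b_{20} = 20,  b_{21} = 12,  b_{22} = 42,  b_{23} = 2,  b_{24} = 36,  b_{25} = 10,  b_{26} = 6,  b_{27} = 50,  b_{28} = 30,  b_{29} = 18.
Since b_{29} = b_1 = 18, the sequence is periodic with period 28.
So b_{432} = b_{1 + ((432-1) mod 28)} = b_{12} = 52.

52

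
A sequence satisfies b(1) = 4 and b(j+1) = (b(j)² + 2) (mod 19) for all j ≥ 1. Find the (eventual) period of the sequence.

b(1) = 4,  b(2) = 18,  b(3) = 3,  b(4) = 11,  b(5) = 9,  b(6) = 7,  b(7) = 13,  b(8) = 0,  b(9) = 2,  b(10) = 6,  b(11) = 0.
Since b(11) = b(8) = 0, the sequence is eventually periodic: after a pre-period of length 7 it cycles with period 3.

3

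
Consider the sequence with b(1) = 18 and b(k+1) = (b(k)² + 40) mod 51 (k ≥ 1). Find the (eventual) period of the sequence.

Computing terms: b(1) = 18; b(2) = 7; b(3) = 38; b(4) = 5; b(5) = 14; b(6) = 32; b(7) = 44; b(8) = 38.
Since b(8) = b(3) = 38, the sequence is eventually periodic: after a pre-period of length 2 it cycles with period 5.

5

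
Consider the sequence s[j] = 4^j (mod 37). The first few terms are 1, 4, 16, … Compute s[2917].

We have s[0] = 1, s[1] = 4, s[2] = 16, s[3] = 27, s[4] = 34, s[5] = 25, s[6] = 26, s[7] = 30, s[8] = 9, s[9] = 36, s[10] = 33, s[11] = 21, s[12] = 10, s[13] = 3, s[14] = 12, s[15] = 11, s[16] = 7, s[17] = 28, s[18] = 1.
Since s[18] = s[0] = 1, the sequence is periodic with period 18.
(2917 - 0) mod 18 = 1, so s[2917] = s[1] = 4.

4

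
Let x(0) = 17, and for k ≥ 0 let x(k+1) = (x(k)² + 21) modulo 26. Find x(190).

11

Computing terms: x(0) = 17, x(1) = 24, x(2) = 25, x(3) = 22, x(4) = 11, x(5) = 12, x(6) = 9, x(7) = 24.
Since x(7) = x(1) = 24, the sequence is eventually periodic: after a pre-period of length 1 it cycles with period 6.
For k ≥ 1, x(k) depends only on (k - 1) mod 6. (190 - 1) mod 6 = 3, so x(190) = x(4) = 11.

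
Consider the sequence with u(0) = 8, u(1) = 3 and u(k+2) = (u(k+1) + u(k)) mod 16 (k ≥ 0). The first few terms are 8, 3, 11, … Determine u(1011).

Computing terms: u(0) = 8, u(1) = 3, u(2) = 11, u(3) = 14, u(4) = 9, u(5) = 7, u(6) = 0, u(7) = 7, u(8) = 7, u(9) = 14, u(10) = 5, u(11) = 3, u(12) = 8, u(13) = 11, u(14) = 3, u(15) = 14, u(16) = 1, u(17) = 15, u(18) = 0, u(19) = 15, u(20) = 15, u(21) = 14, u(22) = 13, u(23) = 11, u(24) = 8, u(25) = 3.
The sequence repeats with period 24.
(1011 - 0) mod 24 = 3, so u(1011) = u(3) = 14.

14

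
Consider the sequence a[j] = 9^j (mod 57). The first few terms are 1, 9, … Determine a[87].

Listing terms: a[0] = 1, a[1] = 9, a[2] = 24, a[3] = 45, a[4] = 6, a[5] = 54, a[6] = 30, a[7] = 42, a[8] = 36, a[9] = 39, a[10] = 9.
Since a[10] = a[1] = 9, the sequence is eventually periodic: after a pre-period of length 1 it cycles with period 9.
For j ≥ 1, a[j] depends only on (j - 1) mod 9. (87 - 1) mod 9 = 5, so a[87] = a[6] = 30.

30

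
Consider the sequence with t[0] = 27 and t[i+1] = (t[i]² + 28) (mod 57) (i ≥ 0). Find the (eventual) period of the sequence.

We have t[0] = 27, t[1] = 16, t[2] = 56, t[3] = 29, t[4] = 14, t[5] = 53, t[6] = 44, t[7] = 26, t[8] = 20, t[9] = 29.
Since t[9] = t[3] = 29, the sequence is eventually periodic: after a pre-period of length 3 it cycles with period 6.

6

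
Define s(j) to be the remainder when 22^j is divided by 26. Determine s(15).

Computing terms: s(1) = 22,  s(2) = 16,  s(3) = 14,  s(4) = 22.
The sequence repeats with period 3.
So s(15) = s(1 + ((15-1) mod 3)) = s(3) = 14.

14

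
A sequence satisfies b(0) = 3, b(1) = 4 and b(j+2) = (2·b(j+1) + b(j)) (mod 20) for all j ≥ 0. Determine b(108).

We have b(0) = 3; b(1) = 4; b(2) = 11; b(3) = 6; b(4) = 3; b(5) = 12; b(6) = 7; b(7) = 6; b(8) = 19; b(9) = 4; b(10) = 7; b(11) = 18; b(12) = 3; b(13) = 4.
Since (b(12), b(13)) = (b(0), b(1)) = (3, 4) (two consecutive terms determine the rest), the sequence is periodic with period 12.
(108 - 0) mod 12 = 0, so b(108) = b(0) = 3.

3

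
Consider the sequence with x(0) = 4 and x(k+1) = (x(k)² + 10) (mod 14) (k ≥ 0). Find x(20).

0

Computing terms: x(0) = 4; x(1) = 12; x(2) = 0; x(3) = 10; x(4) = 12.
Since x(4) = x(1) = 12, the sequence is eventually periodic: after a pre-period of length 1 it cycles with period 3.
For k ≥ 1, x(k) depends only on (k - 1) mod 3. (20 - 1) mod 3 = 1, so x(20) = x(2) = 0.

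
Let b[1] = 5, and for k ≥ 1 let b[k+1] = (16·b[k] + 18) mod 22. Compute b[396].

16

We have b[1] = 5, b[2] = 10, b[3] = 2, b[4] = 6, b[5] = 4, b[6] = 16, b[7] = 10.
Since b[7] = b[2] = 10, the sequence is eventually periodic: after a pre-period of length 1 it cycles with period 5.
For k ≥ 2, b[k] depends only on (k - 2) mod 5. (396 - 2) mod 5 = 4, so b[396] = b[6] = 16.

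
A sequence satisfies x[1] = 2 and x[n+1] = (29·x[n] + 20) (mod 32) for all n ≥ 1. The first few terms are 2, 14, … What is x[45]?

18

x[1] = 2, x[2] = 14, x[3] = 10, x[4] = 22, x[5] = 18, x[6] = 30, x[7] = 26, x[8] = 6, x[9] = 2.
The sequence repeats with period 8.
So x[45] = x[1 + ((45-1) mod 8)] = x[5] = 18.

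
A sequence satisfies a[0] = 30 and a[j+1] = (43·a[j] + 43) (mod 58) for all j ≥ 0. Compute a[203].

a[0] = 30; a[1] = 57; a[2] = 0; a[3] = 43; a[4] = 36; a[5] = 25; a[6] = 16; a[7] = 35; a[8] = 40; a[9] = 23; a[10] = 46; a[11] = 49; a[12] = 4; a[13] = 41; a[14] = 8; a[15] = 39; a[16] = 38; a[17] = 53; a[18] = 2; a[19] = 13; a[20] = 22; a[21] = 3; a[22] = 56; a[23] = 15; a[24] = 50; a[25] = 47; a[26] = 34; a[27] = 55; a[28] = 30.
Since a[28] = a[0] = 30, the sequence is periodic with period 28.
So a[203] = a[0 + ((203-0) mod 28)] = a[7] = 35.

35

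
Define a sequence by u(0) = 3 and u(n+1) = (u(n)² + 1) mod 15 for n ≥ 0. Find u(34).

Computing terms: u(0) = 3,  u(1) = 10,  u(2) = 11,  u(3) = 2,  u(4) = 5,  u(5) = 11.
Since u(5) = u(2) = 11, the sequence is eventually periodic: after a pre-period of length 2 it cycles with period 3.
For n ≥ 2, u(n) depends only on (n - 2) mod 3. (34 - 2) mod 3 = 2, so u(34) = u(4) = 5.

5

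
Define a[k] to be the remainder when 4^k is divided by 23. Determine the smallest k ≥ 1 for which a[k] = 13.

9

We have a[0] = 1, a[1] = 4, a[2] = 16, a[3] = 18, a[4] = 3, a[5] = 12, a[6] = 2, a[7] = 8, a[8] = 9, a[9] = 13, a[10] = 6, a[11] = 1.
Since a[11] = a[0] = 1, the sequence is periodic with period 11.
The value 13 first appears (with k ≥ 1) at a[9].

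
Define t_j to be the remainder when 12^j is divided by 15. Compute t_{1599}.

3

We have t_1 = 12,  t_2 = 9,  t_3 = 3,  t_4 = 6,  t_5 = 12.
Since t_5 = t_1 = 12, the sequence is periodic with period 4.
So t_{1599} = t_{1 + ((1599-1) mod 4)} = t_3 = 3.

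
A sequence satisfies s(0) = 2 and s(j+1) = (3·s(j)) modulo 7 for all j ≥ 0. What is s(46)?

1

s(0) = 2, s(1) = 6, s(2) = 4, s(3) = 5, s(4) = 1, s(5) = 3, s(6) = 2.
Since s(6) = s(0) = 2, the sequence is periodic with period 6.
So s(46) = s(0 + ((46-0) mod 6)) = s(4) = 1.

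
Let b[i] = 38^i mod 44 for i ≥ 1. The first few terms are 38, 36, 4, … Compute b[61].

16

Computing terms: b[1] = 38, b[2] = 36, b[3] = 4, b[4] = 20, b[5] = 12, b[6] = 16, b[7] = 36.
Since b[7] = b[2] = 36, the sequence is eventually periodic: after a pre-period of length 1 it cycles with period 5.
For i ≥ 2, b[i] depends only on (i - 2) mod 5. (61 - 2) mod 5 = 4, so b[61] = b[6] = 16.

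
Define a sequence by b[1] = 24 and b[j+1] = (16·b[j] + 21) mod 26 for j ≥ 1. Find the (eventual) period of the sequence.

b[1] = 24,  b[2] = 15,  b[3] = 1,  b[4] = 11,  b[5] = 15.
Since b[5] = b[2] = 15, the sequence is eventually periodic: after a pre-period of length 1 it cycles with period 3.

3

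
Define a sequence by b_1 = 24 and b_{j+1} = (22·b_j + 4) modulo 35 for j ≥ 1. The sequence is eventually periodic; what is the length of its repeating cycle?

Listing terms: b_1 = 24,  b_2 = 7,  b_3 = 18,  b_4 = 15,  b_5 = 19,  b_6 = 2,  b_7 = 13,  b_8 = 10,  b_9 = 14,  b_{10} = 32,  b_{11} = 8,  b_{12} = 5,  b_{13} = 9,  b_{14} = 27,  b_{15} = 3,  b_{16} = 0,  b_{17} = 4,  b_{18} = 22,  b_{19} = 33,  b_{20} = 30,  b_{21} = 34,  b_{22} = 17,  b_{23} = 28,  b_{24} = 25,  b_{25} = 29,  b_{26} = 12,  b_{27} = 23,  b_{28} = 20,  b_{29} = 24.
The sequence repeats with period 28.

28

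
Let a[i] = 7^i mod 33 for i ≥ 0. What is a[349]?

19

Computing terms: a[0] = 1, a[1] = 7, a[2] = 16, a[3] = 13, a[4] = 25, a[5] = 10, a[6] = 4, a[7] = 28, a[8] = 31, a[9] = 19, a[10] = 1.
Since a[10] = a[0] = 1, the sequence is periodic with period 10.
(349 - 0) mod 10 = 9, so a[349] = a[9] = 19.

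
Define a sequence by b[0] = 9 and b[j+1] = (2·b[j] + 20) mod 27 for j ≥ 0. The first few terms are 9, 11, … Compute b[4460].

b[0] = 9,  b[1] = 11,  b[2] = 15,  b[3] = 23,  b[4] = 12,  b[5] = 17,  b[6] = 0,  b[7] = 20,  b[8] = 6,  b[9] = 5,  b[10] = 3,  b[11] = 26,  b[12] = 18,  b[13] = 2,  b[14] = 24,  b[15] = 14,  b[16] = 21,  b[17] = 8,  b[18] = 9.
Since b[18] = b[0] = 9, the sequence is periodic with period 18.
So b[4460] = b[0 + ((4460-0) mod 18)] = b[14] = 24.

24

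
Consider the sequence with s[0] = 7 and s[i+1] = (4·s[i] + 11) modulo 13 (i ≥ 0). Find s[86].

Listing terms: s[0] = 7, s[1] = 0, s[2] = 11, s[3] = 3, s[4] = 10, s[5] = 12, s[6] = 7.
Since s[6] = s[0] = 7, the sequence is periodic with period 6.
(86 - 0) mod 6 = 2, so s[86] = s[2] = 11.

11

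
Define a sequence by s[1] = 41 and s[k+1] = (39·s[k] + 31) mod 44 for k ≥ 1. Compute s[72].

s[1] = 41; s[2] = 2; s[3] = 21; s[4] = 14; s[5] = 5; s[6] = 6; s[7] = 1; s[8] = 26; s[9] = 33; s[10] = 42; s[11] = 41.
Since s[11] = s[1] = 41, the sequence is periodic with period 10.
(72 - 1) mod 10 = 1, so s[72] = s[2] = 2.

2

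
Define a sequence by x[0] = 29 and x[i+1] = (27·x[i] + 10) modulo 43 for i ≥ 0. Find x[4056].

x[0] = 29,  x[1] = 19,  x[2] = 7,  x[3] = 27,  x[4] = 8,  x[5] = 11,  x[6] = 6,  x[7] = 0,  x[8] = 10,  x[9] = 22,  x[10] = 2,  x[11] = 21,  x[12] = 18,  x[13] = 23,  x[14] = 29.
Since x[14] = x[0] = 29, the sequence is periodic with period 14.
So x[4056] = x[0 + ((4056-0) mod 14)] = x[10] = 2.

2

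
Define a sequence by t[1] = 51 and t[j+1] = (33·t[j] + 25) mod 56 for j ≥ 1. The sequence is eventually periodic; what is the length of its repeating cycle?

Listing terms: t[1] = 51; t[2] = 28; t[3] = 53; t[4] = 38; t[5] = 47; t[6] = 8; t[7] = 9; t[8] = 42; t[9] = 11; t[10] = 52; t[11] = 5; t[12] = 22; t[13] = 23; t[14] = 0; t[15] = 25; t[16] = 10; t[17] = 19; t[18] = 36; t[19] = 37; t[20] = 14; t[21] = 39; t[22] = 24; t[23] = 33; t[24] = 50; t[25] = 51.
The sequence repeats with period 24.

24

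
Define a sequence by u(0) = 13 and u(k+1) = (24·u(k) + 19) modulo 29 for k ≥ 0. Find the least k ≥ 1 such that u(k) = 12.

Computing terms: u(0) = 13, u(1) = 12, u(2) = 17, u(3) = 21, u(4) = 1, u(5) = 14, u(6) = 7, u(7) = 13.
Since u(7) = u(0) = 13, the sequence is periodic with period 7.
The value 12 first appears (with k ≥ 1) at u(1).

1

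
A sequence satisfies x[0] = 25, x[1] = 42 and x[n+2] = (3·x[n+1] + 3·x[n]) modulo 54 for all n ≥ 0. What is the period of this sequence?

3

x[0] = 25,  x[1] = 42,  x[2] = 39,  x[3] = 27,  x[4] = 36,  x[5] = 27,  x[6] = 27,  x[7] = 0,  x[8] = 27,  x[9] = 27.
Since (x[8], x[9]) = (x[5], x[6]) = (27, 27) (two consecutive terms determine the rest), the sequence is eventually periodic: after a pre-period of length 5 it cycles with period 3.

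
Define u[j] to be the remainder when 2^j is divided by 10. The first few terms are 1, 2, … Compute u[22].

4

Computing terms: u[0] = 1, u[1] = 2, u[2] = 4, u[3] = 8, u[4] = 6, u[5] = 2.
Since u[5] = u[1] = 2, the sequence is eventually periodic: after a pre-period of length 1 it cycles with period 4.
For j ≥ 1, u[j] depends only on (j - 1) mod 4. (22 - 1) mod 4 = 1, so u[22] = u[2] = 4.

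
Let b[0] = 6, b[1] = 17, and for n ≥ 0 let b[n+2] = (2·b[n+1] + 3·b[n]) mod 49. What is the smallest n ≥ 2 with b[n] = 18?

b[0] = 6; b[1] = 17; b[2] = 3; b[3] = 8; b[4] = 25; b[5] = 25; b[6] = 27; b[7] = 31; b[8] = 45; b[9] = 36; b[10] = 11; b[11] = 32; b[12] = 48; b[13] = 45; b[14] = 38; b[15] = 15; b[16] = 46; b[17] = 39; b[18] = 20; b[19] = 10; b[20] = 31; b[21] = 43; b[22] = 32; b[23] = 46; b[24] = 41; b[25] = 24; b[26] = 24; b[27] = 22; b[28] = 18; b[29] = 4; b[30] = 13; b[31] = 38; b[32] = 17; b[33] = 1; b[34] = 4; b[35] = 11; b[36] = 34; b[37] = 3; b[38] = 10; b[39] = 29; b[40] = 39; b[41] = 18; b[42] = 6; b[43] = 17.
Since (b[42], b[43]) = (b[0], b[1]) = (6, 17) (two consecutive terms determine the rest), the sequence is periodic with period 42.
The value 18 first appears (with n ≥ 2) at b[28].

28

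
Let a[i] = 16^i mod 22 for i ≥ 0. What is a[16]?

16

We have a[0] = 1; a[1] = 16; a[2] = 14; a[3] = 4; a[4] = 20; a[5] = 12; a[6] = 16.
Since a[6] = a[1] = 16, the sequence is eventually periodic: after a pre-period of length 1 it cycles with period 5.
For i ≥ 1, a[i] depends only on (i - 1) mod 5. (16 - 1) mod 5 = 0, so a[16] = a[1] = 16.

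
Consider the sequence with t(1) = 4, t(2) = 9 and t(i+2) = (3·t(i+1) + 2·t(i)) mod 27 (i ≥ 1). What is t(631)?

23

We have t(1) = 4; t(2) = 9; t(3) = 8; t(4) = 15; t(5) = 7; t(6) = 24; t(7) = 5; t(8) = 9; t(9) = 10; t(10) = 21; t(11) = 2; t(12) = 21; t(13) = 13; t(14) = 0; t(15) = 26; t(16) = 24; t(17) = 16; t(18) = 15; t(19) = 23; t(20) = 18; t(21) = 19; t(22) = 12; t(23) = 20; t(24) = 3; t(25) = 22; t(26) = 18; t(27) = 17; t(28) = 6; t(29) = 25; t(30) = 6; t(31) = 14; t(32) = 0; t(33) = 1; t(34) = 3; t(35) = 11; t(36) = 12; t(37) = 4; t(38) = 9.
The sequence repeats with period 36.
So t(631) = t(1 + ((631-1) mod 36)) = t(19) = 23.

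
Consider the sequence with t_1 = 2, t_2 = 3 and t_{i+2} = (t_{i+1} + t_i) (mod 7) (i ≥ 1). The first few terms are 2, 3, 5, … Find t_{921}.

Computing terms: t_1 = 2; t_2 = 3; t_3 = 5; t_4 = 1; t_5 = 6; t_6 = 0; t_7 = 6; t_8 = 6; t_9 = 5; t_{10} = 4; t_{11} = 2; t_{12} = 6; t_{13} = 1; t_{14} = 0; t_{15} = 1; t_{16} = 1; t_{17} = 2; t_{18} = 3.
Since (t_{17}, t_{18}) = (t_1, t_2) = (2, 3) (two consecutive terms determine the rest), the sequence is periodic with period 16.
(921 - 1) mod 16 = 8, so t_{921} = t_9 = 5.

5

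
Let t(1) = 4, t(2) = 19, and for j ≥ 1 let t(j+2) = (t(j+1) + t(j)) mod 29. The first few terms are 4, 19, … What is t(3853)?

23

Computing terms: t(1) = 4, t(2) = 19, t(3) = 23, t(4) = 13, t(5) = 7, t(6) = 20, t(7) = 27, t(8) = 18, t(9) = 16, t(10) = 5, t(11) = 21, t(12) = 26, t(13) = 18, t(14) = 15, t(15) = 4, t(16) = 19.
Since (t(15), t(16)) = (t(1), t(2)) = (4, 19) (two consecutive terms determine the rest), the sequence is periodic with period 14.
(3853 - 1) mod 14 = 2, so t(3853) = t(3) = 23.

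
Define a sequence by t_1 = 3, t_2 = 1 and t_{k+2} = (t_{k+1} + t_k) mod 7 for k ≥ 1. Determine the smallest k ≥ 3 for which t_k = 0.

6

We have t_1 = 3, t_2 = 1, t_3 = 4, t_4 = 5, t_5 = 2, t_6 = 0, t_7 = 2, t_8 = 2, t_9 = 4, t_{10} = 6, t_{11} = 3, t_{12} = 2, t_{13} = 5, t_{14} = 0, t_{15} = 5, t_{16} = 5, t_{17} = 3, t_{18} = 1.
The sequence repeats with period 16.
The value 0 first appears (with k ≥ 3) at t_6.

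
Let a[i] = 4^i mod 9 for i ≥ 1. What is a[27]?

We have a[1] = 4,  a[2] = 7,  a[3] = 1,  a[4] = 4.
Since a[4] = a[1] = 4, the sequence is periodic with period 3.
(27 - 1) mod 3 = 2, so a[27] = a[3] = 1.

1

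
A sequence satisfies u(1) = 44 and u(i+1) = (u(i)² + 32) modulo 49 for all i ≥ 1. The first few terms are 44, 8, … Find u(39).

47

u(1) = 44, u(2) = 8, u(3) = 47, u(4) = 36, u(5) = 5, u(6) = 8.
Since u(6) = u(2) = 8, the sequence is eventually periodic: after a pre-period of length 1 it cycles with period 4.
For i ≥ 2, u(i) depends only on (i - 2) mod 4. (39 - 2) mod 4 = 1, so u(39) = u(3) = 47.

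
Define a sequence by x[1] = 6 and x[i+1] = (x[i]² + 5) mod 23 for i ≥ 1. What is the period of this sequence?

4

We have x[1] = 6; x[2] = 18; x[3] = 7; x[4] = 8; x[5] = 0; x[6] = 5; x[7] = 7.
Since x[7] = x[3] = 7, the sequence is eventually periodic: after a pre-period of length 2 it cycles with period 4.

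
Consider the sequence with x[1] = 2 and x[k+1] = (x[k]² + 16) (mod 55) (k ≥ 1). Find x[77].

Listing terms: x[1] = 2,  x[2] = 20,  x[3] = 31,  x[4] = 42,  x[5] = 20.
Since x[5] = x[2] = 20, the sequence is eventually periodic: after a pre-period of length 1 it cycles with period 3.
For k ≥ 2, x[k] depends only on (k - 2) mod 3. (77 - 2) mod 3 = 0, so x[77] = x[2] = 20.

20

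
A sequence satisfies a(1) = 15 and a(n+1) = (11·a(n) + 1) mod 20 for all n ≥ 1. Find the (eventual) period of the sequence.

10

Listing terms: a(1) = 15, a(2) = 6, a(3) = 7, a(4) = 18, a(5) = 19, a(6) = 10, a(7) = 11, a(8) = 2, a(9) = 3, a(10) = 14, a(11) = 15.
Since a(11) = a(1) = 15, the sequence is periodic with period 10.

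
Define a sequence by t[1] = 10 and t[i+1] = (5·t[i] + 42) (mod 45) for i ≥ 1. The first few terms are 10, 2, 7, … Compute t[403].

Computing terms: t[1] = 10,  t[2] = 2,  t[3] = 7,  t[4] = 32,  t[5] = 22,  t[6] = 17,  t[7] = 37,  t[8] = 2.
Since t[8] = t[2] = 2, the sequence is eventually periodic: after a pre-period of length 1 it cycles with period 6.
For i ≥ 2, t[i] depends only on (i - 2) mod 6. (403 - 2) mod 6 = 5, so t[403] = t[7] = 37.

37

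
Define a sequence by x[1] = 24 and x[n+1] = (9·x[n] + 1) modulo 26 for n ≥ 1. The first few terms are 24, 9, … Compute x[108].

17

Listing terms: x[1] = 24, x[2] = 9, x[3] = 4, x[4] = 11, x[5] = 22, x[6] = 17, x[7] = 24.
The sequence repeats with period 6.
So x[108] = x[1 + ((108-1) mod 6)] = x[6] = 17.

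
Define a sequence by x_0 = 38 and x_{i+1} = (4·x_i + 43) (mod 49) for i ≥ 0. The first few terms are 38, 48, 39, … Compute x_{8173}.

6

Computing terms: x_0 = 38,  x_1 = 48,  x_2 = 39,  x_3 = 3,  x_4 = 6,  x_5 = 18,  x_6 = 17,  x_7 = 13,  x_8 = 46,  x_9 = 31,  x_{10} = 20,  x_{11} = 25,  x_{12} = 45,  x_{13} = 27,  x_{14} = 4,  x_{15} = 10,  x_{16} = 34,  x_{17} = 32,  x_{18} = 24,  x_{19} = 41,  x_{20} = 11,  x_{21} = 38.
Since x_{21} = x_0 = 38, the sequence is periodic with period 21.
So x_{8173} = x_{0 + ((8173-0) mod 21)} = x_4 = 6.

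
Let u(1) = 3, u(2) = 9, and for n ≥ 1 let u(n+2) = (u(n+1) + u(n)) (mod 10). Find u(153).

8

Computing terms: u(1) = 3,  u(2) = 9,  u(3) = 2,  u(4) = 1,  u(5) = 3,  u(6) = 4,  u(7) = 7,  u(8) = 1,  u(9) = 8,  u(10) = 9,  u(11) = 7,  u(12) = 6,  u(13) = 3,  u(14) = 9.
Since (u(13), u(14)) = (u(1), u(2)) = (3, 9) (two consecutive terms determine the rest), the sequence is periodic with period 12.
So u(153) = u(1 + ((153-1) mod 12)) = u(9) = 8.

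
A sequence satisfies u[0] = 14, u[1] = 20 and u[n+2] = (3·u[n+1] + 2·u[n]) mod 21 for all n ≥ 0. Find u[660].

u[0] = 14; u[1] = 20; u[2] = 4; u[3] = 10; u[4] = 17; u[5] = 8; u[6] = 16; u[7] = 1; u[8] = 14; u[9] = 2; u[10] = 13; u[11] = 1; u[12] = 8; u[13] = 5; u[14] = 10; u[15] = 19; u[16] = 14; u[17] = 17; u[18] = 16; u[19] = 19; u[20] = 5; u[21] = 11; u[22] = 1; u[23] = 4; u[24] = 14; u[25] = 8; u[26] = 10; u[27] = 4; u[28] = 11; u[29] = 20; u[30] = 19; u[31] = 13; u[32] = 14; u[33] = 5; u[34] = 1; u[35] = 13; u[36] = 20; u[37] = 2; u[38] = 4; u[39] = 16; u[40] = 14; u[41] = 11; u[42] = 19; u[43] = 16; u[44] = 2; u[45] = 17; u[46] = 13; u[47] = 10; u[48] = 14; u[49] = 20.
Since (u[48], u[49]) = (u[0], u[1]) = (14, 20) (two consecutive terms determine the rest), the sequence is periodic with period 48.
(660 - 0) mod 48 = 36, so u[660] = u[36] = 20.

20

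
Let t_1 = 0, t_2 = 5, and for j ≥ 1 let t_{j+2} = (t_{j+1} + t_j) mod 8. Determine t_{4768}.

2

Computing terms: t_1 = 0,  t_2 = 5,  t_3 = 5,  t_4 = 2,  t_5 = 7,  t_6 = 1,  t_7 = 0,  t_8 = 1,  t_9 = 1,  t_{10} = 2,  t_{11} = 3,  t_{12} = 5,  t_{13} = 0,  t_{14} = 5.
The sequence repeats with period 12.
So t_{4768} = t_{1 + ((4768-1) mod 12)} = t_4 = 2.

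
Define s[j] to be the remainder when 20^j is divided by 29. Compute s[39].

s[0] = 1,  s[1] = 20,  s[2] = 23,  s[3] = 25,  s[4] = 7,  s[5] = 24,  s[6] = 16,  s[7] = 1.
Since s[7] = s[0] = 1, the sequence is periodic with period 7.
So s[39] = s[0 + ((39-0) mod 7)] = s[4] = 7.

7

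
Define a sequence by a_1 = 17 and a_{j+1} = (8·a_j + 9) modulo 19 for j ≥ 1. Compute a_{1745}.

18

We have a_1 = 17, a_2 = 12, a_3 = 10, a_4 = 13, a_5 = 18, a_6 = 1, a_7 = 17.
Since a_7 = a_1 = 17, the sequence is periodic with period 6.
(1745 - 1) mod 6 = 4, so a_{1745} = a_5 = 18.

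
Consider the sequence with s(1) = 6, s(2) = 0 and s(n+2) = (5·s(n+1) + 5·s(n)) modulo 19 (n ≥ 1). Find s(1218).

Listing terms: s(1) = 6; s(2) = 0; s(3) = 11; s(4) = 17; s(5) = 7; s(6) = 6; s(7) = 8; s(8) = 13; s(9) = 10; s(10) = 1; s(11) = 17; s(12) = 14; s(13) = 3; s(14) = 9; s(15) = 3; s(16) = 3; s(17) = 11; s(18) = 13; s(19) = 6; s(20) = 0.
Since (s(19), s(20)) = (s(1), s(2)) = (6, 0) (two consecutive terms determine the rest), the sequence is periodic with period 18.
So s(1218) = s(1 + ((1218-1) mod 18)) = s(12) = 14.

14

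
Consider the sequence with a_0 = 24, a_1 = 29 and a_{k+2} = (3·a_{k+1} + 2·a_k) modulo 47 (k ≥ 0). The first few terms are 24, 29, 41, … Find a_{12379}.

Listing terms: a_0 = 24; a_1 = 29; a_2 = 41; a_3 = 40; a_4 = 14; a_5 = 28; a_6 = 18; a_7 = 16; a_8 = 37; a_9 = 2; a_{10} = 33; a_{11} = 9; a_{12} = 46; a_{13} = 15; a_{14} = 43; a_{15} = 18; a_{16} = 46; a_{17} = 33; a_{18} = 3; a_{19} = 28; a_{20} = 43; a_{21} = 44; a_{22} = 30; a_{23} = 37; a_{24} = 30; a_{25} = 23; a_{26} = 35; a_{27} = 10; a_{28} = 6; a_{29} = 38; a_{30} = 32; a_{31} = 31; a_{32} = 16; a_{33} = 16; a_{34} = 33; a_{35} = 37; a_{36} = 36; a_{37} = 41; a_{38} = 7; a_{39} = 9; a_{40} = 41; a_{41} = 0; a_{42} = 35; a_{43} = 11; a_{44} = 9; a_{45} = 2; a_{46} = 24; a_{47} = 29.
The sequence repeats with period 46.
So a_{12379} = a_{0 + ((12379-0) mod 46)} = a_5 = 28.

28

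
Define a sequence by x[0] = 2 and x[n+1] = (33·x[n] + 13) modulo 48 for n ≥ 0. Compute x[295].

x[0] = 2; x[1] = 31; x[2] = 28; x[3] = 25; x[4] = 22; x[5] = 19; x[6] = 16; x[7] = 13; x[8] = 10; x[9] = 7; x[10] = 4; x[11] = 1; x[12] = 46; x[13] = 43; x[14] = 40; x[15] = 37; x[16] = 34; x[17] = 31.
Since x[17] = x[1] = 31, the sequence is eventually periodic: after a pre-period of length 1 it cycles with period 16.
For n ≥ 1, x[n] depends only on (n - 1) mod 16. (295 - 1) mod 16 = 6, so x[295] = x[7] = 13.

13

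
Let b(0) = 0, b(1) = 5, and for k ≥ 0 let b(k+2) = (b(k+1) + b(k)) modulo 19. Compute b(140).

b(0) = 0,  b(1) = 5,  b(2) = 5,  b(3) = 10,  b(4) = 15,  b(5) = 6,  b(6) = 2,  b(7) = 8,  b(8) = 10,  b(9) = 18,  b(10) = 9,  b(11) = 8,  b(12) = 17,  b(13) = 6,  b(14) = 4,  b(15) = 10,  b(16) = 14,  b(17) = 5,  b(18) = 0,  b(19) = 5.
Since (b(18), b(19)) = (b(0), b(1)) = (0, 5) (two consecutive terms determine the rest), the sequence is periodic with period 18.
So b(140) = b(0 + ((140-0) mod 18)) = b(14) = 4.

4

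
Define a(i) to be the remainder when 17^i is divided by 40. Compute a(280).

1

Computing terms: a(0) = 1,  a(1) = 17,  a(2) = 9,  a(3) = 33,  a(4) = 1.
The sequence repeats with period 4.
So a(280) = a(0 + ((280-0) mod 4)) = a(0) = 1.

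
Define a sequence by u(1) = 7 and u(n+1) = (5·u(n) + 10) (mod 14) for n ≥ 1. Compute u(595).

7

Computing terms: u(1) = 7,  u(2) = 3,  u(3) = 11,  u(4) = 9,  u(5) = 13,  u(6) = 5,  u(7) = 7.
Since u(7) = u(1) = 7, the sequence is periodic with period 6.
So u(595) = u(1 + ((595-1) mod 6)) = u(1) = 7.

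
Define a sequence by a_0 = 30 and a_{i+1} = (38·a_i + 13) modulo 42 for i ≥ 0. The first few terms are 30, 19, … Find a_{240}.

Computing terms: a_0 = 30; a_1 = 19; a_2 = 21; a_3 = 13; a_4 = 3; a_5 = 1; a_6 = 9; a_7 = 19.
Since a_7 = a_1 = 19, the sequence is eventually periodic: after a pre-period of length 1 it cycles with period 6.
For i ≥ 1, a_i depends only on (i - 1) mod 6. (240 - 1) mod 6 = 5, so a_{240} = a_6 = 9.

9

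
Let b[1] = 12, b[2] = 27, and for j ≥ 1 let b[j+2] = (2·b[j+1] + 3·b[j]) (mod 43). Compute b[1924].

Listing terms: b[1] = 12; b[2] = 27; b[3] = 4; b[4] = 3; b[5] = 18; b[6] = 2; b[7] = 15; b[8] = 36; b[9] = 31; b[10] = 41; b[11] = 3; b[12] = 0; b[13] = 9; b[14] = 18; b[15] = 20; b[16] = 8; b[17] = 33; b[18] = 4; b[19] = 21; b[20] = 11; b[21] = 42; b[22] = 31; b[23] = 16; b[24] = 39; b[25] = 40; b[26] = 25; b[27] = 41; b[28] = 28; b[29] = 7; b[30] = 12; b[31] = 2; b[32] = 40; b[33] = 0; b[34] = 34; b[35] = 25; b[36] = 23; b[37] = 35; b[38] = 10; b[39] = 39; b[40] = 22; b[41] = 32; b[42] = 1; b[43] = 12; b[44] = 27.
The sequence repeats with period 42.
So b[1924] = b[1 + ((1924-1) mod 42)] = b[34] = 34.

34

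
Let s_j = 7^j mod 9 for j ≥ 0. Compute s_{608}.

4

We have s_0 = 1; s_1 = 7; s_2 = 4; s_3 = 1.
Since s_3 = s_0 = 1, the sequence is periodic with period 3.
So s_{608} = s_{0 + ((608-0) mod 3)} = s_2 = 4.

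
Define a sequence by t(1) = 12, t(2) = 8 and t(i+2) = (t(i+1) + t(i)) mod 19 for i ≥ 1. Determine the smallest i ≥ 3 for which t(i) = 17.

t(1) = 12,  t(2) = 8,  t(3) = 1,  t(4) = 9,  t(5) = 10,  t(6) = 0,  t(7) = 10,  t(8) = 10,  t(9) = 1,  t(10) = 11,  t(11) = 12,  t(12) = 4,  t(13) = 16,  t(14) = 1,  t(15) = 17,  t(16) = 18,  t(17) = 16,  t(18) = 15,  t(19) = 12,  t(20) = 8.
Since (t(19), t(20)) = (t(1), t(2)) = (12, 8) (two consecutive terms determine the rest), the sequence is periodic with period 18.
The value 17 first appears (with i ≥ 3) at t(15).

15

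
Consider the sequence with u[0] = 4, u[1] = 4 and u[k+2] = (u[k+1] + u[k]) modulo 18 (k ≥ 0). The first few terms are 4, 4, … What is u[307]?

u[0] = 4, u[1] = 4, u[2] = 8, u[3] = 12, u[4] = 2, u[5] = 14, u[6] = 16, u[7] = 12, u[8] = 10, u[9] = 4, u[10] = 14, u[11] = 0, u[12] = 14, u[13] = 14, u[14] = 10, u[15] = 6, u[16] = 16, u[17] = 4, u[18] = 2, u[19] = 6, u[20] = 8, u[21] = 14, u[22] = 4, u[23] = 0, u[24] = 4, u[25] = 4.
The sequence repeats with period 24.
So u[307] = u[0 + ((307-0) mod 24)] = u[19] = 6.

6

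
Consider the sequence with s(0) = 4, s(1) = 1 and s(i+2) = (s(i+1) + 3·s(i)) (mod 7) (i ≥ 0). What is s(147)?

2

Computing terms: s(0) = 4, s(1) = 1, s(2) = 6, s(3) = 2, s(4) = 6, s(5) = 5, s(6) = 2, s(7) = 3, s(8) = 2, s(9) = 4, s(10) = 3, s(11) = 1, s(12) = 3, s(13) = 6, s(14) = 1, s(15) = 5, s(16) = 1, s(17) = 2, s(18) = 5, s(19) = 4, s(20) = 5, s(21) = 3, s(22) = 4, s(23) = 6, s(24) = 4, s(25) = 1.
Since (s(24), s(25)) = (s(0), s(1)) = (4, 1) (two consecutive terms determine the rest), the sequence is periodic with period 24.
(147 - 0) mod 24 = 3, so s(147) = s(3) = 2.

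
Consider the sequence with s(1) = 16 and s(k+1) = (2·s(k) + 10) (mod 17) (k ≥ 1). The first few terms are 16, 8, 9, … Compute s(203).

9

s(1) = 16,  s(2) = 8,  s(3) = 9,  s(4) = 11,  s(5) = 15,  s(6) = 6,  s(7) = 5,  s(8) = 3,  s(9) = 16.
Since s(9) = s(1) = 16, the sequence is periodic with period 8.
So s(203) = s(1 + ((203-1) mod 8)) = s(3) = 9.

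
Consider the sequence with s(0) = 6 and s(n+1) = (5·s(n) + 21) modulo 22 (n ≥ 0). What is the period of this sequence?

We have s(0) = 6,  s(1) = 7,  s(2) = 12,  s(3) = 15,  s(4) = 8,  s(5) = 17,  s(6) = 18,  s(7) = 1,  s(8) = 4,  s(9) = 19,  s(10) = 6.
The sequence repeats with period 10.

10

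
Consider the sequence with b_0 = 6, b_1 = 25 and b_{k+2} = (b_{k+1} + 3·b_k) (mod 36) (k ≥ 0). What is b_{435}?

Computing terms: b_0 = 6; b_1 = 25; b_2 = 7; b_3 = 10; b_4 = 31; b_5 = 25; b_6 = 10; b_7 = 13; b_8 = 7; b_9 = 10.
Since (b_8, b_9) = (b_2, b_3) = (7, 10) (two consecutive terms determine the rest), the sequence is eventually periodic: after a pre-period of length 2 it cycles with period 6.
For k ≥ 2, b_k depends only on (k - 2) mod 6. (435 - 2) mod 6 = 1, so b_{435} = b_3 = 10.

10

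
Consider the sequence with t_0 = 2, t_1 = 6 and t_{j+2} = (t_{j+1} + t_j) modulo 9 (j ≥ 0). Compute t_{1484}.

1

t_0 = 2; t_1 = 6; t_2 = 8; t_3 = 5; t_4 = 4; t_5 = 0; t_6 = 4; t_7 = 4; t_8 = 8; t_9 = 3; t_{10} = 2; t_{11} = 5; t_{12} = 7; t_{13} = 3; t_{14} = 1; t_{15} = 4; t_{16} = 5; t_{17} = 0; t_{18} = 5; t_{19} = 5; t_{20} = 1; t_{21} = 6; t_{22} = 7; t_{23} = 4; t_{24} = 2; t_{25} = 6.
Since (t_{24}, t_{25}) = (t_0, t_1) = (2, 6) (two consecutive terms determine the rest), the sequence is periodic with period 24.
So t_{1484} = t_{0 + ((1484-0) mod 24)} = t_{20} = 1.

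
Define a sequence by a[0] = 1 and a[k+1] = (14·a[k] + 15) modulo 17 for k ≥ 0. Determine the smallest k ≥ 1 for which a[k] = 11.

14

Computing terms: a[0] = 1; a[1] = 12; a[2] = 13; a[3] = 10; a[4] = 2; a[5] = 9; a[6] = 5; a[7] = 0; a[8] = 15; a[9] = 4; a[10] = 3; a[11] = 6; a[12] = 14; a[13] = 7; a[14] = 11; a[15] = 16; a[16] = 1.
Since a[16] = a[0] = 1, the sequence is periodic with period 16.
The value 11 first appears (with k ≥ 1) at a[14].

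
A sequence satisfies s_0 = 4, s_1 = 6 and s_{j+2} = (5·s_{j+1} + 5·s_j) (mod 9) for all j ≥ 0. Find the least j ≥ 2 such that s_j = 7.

6

s_0 = 4,  s_1 = 6,  s_2 = 5,  s_3 = 1,  s_4 = 3,  s_5 = 2,  s_6 = 7,  s_7 = 0,  s_8 = 8,  s_9 = 4,  s_{10} = 6.
The sequence repeats with period 9.
The value 7 first appears (with j ≥ 2) at s_6.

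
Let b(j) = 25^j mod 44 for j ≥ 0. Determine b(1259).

Computing terms: b(0) = 1,  b(1) = 25,  b(2) = 9,  b(3) = 5,  b(4) = 37,  b(5) = 1.
The sequence repeats with period 5.
(1259 - 0) mod 5 = 4, so b(1259) = b(4) = 37.

37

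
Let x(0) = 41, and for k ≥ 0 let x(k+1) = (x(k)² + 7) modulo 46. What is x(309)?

Listing terms: x(0) = 41,  x(1) = 32,  x(2) = 19,  x(3) = 0,  x(4) = 7,  x(5) = 10,  x(6) = 15,  x(7) = 2,  x(8) = 11,  x(9) = 36,  x(10) = 15.
Since x(10) = x(6) = 15, the sequence is eventually periodic: after a pre-period of length 6 it cycles with period 4.
For k ≥ 6, x(k) depends only on (k - 6) mod 4. (309 - 6) mod 4 = 3, so x(309) = x(9) = 36.

36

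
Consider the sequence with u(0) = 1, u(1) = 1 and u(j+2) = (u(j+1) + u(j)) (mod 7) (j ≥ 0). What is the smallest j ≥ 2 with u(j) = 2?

2

Listing terms: u(0) = 1; u(1) = 1; u(2) = 2; u(3) = 3; u(4) = 5; u(5) = 1; u(6) = 6; u(7) = 0; u(8) = 6; u(9) = 6; u(10) = 5; u(11) = 4; u(12) = 2; u(13) = 6; u(14) = 1; u(15) = 0; u(16) = 1; u(17) = 1.
Since (u(16), u(17)) = (u(0), u(1)) = (1, 1) (two consecutive terms determine the rest), the sequence is periodic with period 16.
The value 2 first appears (with j ≥ 2) at u(2).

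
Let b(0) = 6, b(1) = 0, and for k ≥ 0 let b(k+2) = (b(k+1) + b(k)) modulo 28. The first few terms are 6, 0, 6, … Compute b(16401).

b(0) = 6; b(1) = 0; b(2) = 6; b(3) = 6; b(4) = 12; b(5) = 18; b(6) = 2; b(7) = 20; b(8) = 22; b(9) = 14; b(10) = 8; b(11) = 22; b(12) = 2; b(13) = 24; b(14) = 26; b(15) = 22; b(16) = 20; b(17) = 14; b(18) = 6; b(19) = 20; b(20) = 26; b(21) = 18; b(22) = 16; b(23) = 6; b(24) = 22; b(25) = 0; b(26) = 22; b(27) = 22; b(28) = 16; b(29) = 10; b(30) = 26; b(31) = 8; b(32) = 6; b(33) = 14; b(34) = 20; b(35) = 6; b(36) = 26; b(37) = 4; b(38) = 2; b(39) = 6; b(40) = 8; b(41) = 14; b(42) = 22; b(43) = 8; b(44) = 2; b(45) = 10; b(46) = 12; b(47) = 22; b(48) = 6; b(49) = 0.
Since (b(48), b(49)) = (b(0), b(1)) = (6, 0) (two consecutive terms determine the rest), the sequence is periodic with period 48.
(16401 - 0) mod 48 = 33, so b(16401) = b(33) = 14.

14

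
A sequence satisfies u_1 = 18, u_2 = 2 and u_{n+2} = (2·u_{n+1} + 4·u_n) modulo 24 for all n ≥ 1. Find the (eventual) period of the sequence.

8

Listing terms: u_1 = 18, u_2 = 2, u_3 = 4, u_4 = 16, u_5 = 0, u_6 = 16, u_7 = 8, u_8 = 8, u_9 = 0, u_{10} = 8, u_{11} = 16, u_{12} = 16, u_{13} = 0.
Since (u_{12}, u_{13}) = (u_4, u_5) = (16, 0) (two consecutive terms determine the rest), the sequence is eventually periodic: after a pre-period of length 3 it cycles with period 8.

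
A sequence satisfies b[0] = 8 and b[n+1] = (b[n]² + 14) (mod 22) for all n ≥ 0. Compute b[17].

Computing terms: b[0] = 8; b[1] = 12; b[2] = 4; b[3] = 8.
Since b[3] = b[0] = 8, the sequence is periodic with period 3.
So b[17] = b[0 + ((17-0) mod 3)] = b[2] = 4.

4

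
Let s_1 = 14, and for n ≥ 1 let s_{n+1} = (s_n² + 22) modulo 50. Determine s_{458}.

We have s_1 = 14,  s_2 = 18,  s_3 = 46,  s_4 = 38,  s_5 = 16,  s_6 = 28,  s_7 = 6,  s_8 = 8,  s_9 = 36,  s_{10} = 18.
Since s_{10} = s_2 = 18, the sequence is eventually periodic: after a pre-period of length 1 it cycles with period 8.
For n ≥ 2, s_n depends only on (n - 2) mod 8. (458 - 2) mod 8 = 0, so s_{458} = s_2 = 18.

18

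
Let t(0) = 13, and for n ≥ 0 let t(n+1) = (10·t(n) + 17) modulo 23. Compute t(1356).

3

Computing terms: t(0) = 13, t(1) = 9, t(2) = 15, t(3) = 6, t(4) = 8, t(5) = 5, t(6) = 21, t(7) = 20, t(8) = 10, t(9) = 2, t(10) = 14, t(11) = 19, t(12) = 0, t(13) = 17, t(14) = 3, t(15) = 1, t(16) = 4, t(17) = 11, t(18) = 12, t(19) = 22, t(20) = 7, t(21) = 18, t(22) = 13.
Since t(22) = t(0) = 13, the sequence is periodic with period 22.
So t(1356) = t(0 + ((1356-0) mod 22)) = t(14) = 3.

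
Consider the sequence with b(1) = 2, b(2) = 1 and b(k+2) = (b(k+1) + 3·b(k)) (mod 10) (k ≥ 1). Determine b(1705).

We have b(1) = 2; b(2) = 1; b(3) = 7; b(4) = 0; b(5) = 1; b(6) = 1; b(7) = 4; b(8) = 7; b(9) = 9; b(10) = 0; b(11) = 7; b(12) = 7; b(13) = 8; b(14) = 9; b(15) = 3; b(16) = 0; b(17) = 9; b(18) = 9; b(19) = 6; b(20) = 3; b(21) = 1; b(22) = 0; b(23) = 3; b(24) = 3; b(25) = 2; b(26) = 1.
Since (b(25), b(26)) = (b(1), b(2)) = (2, 1) (two consecutive terms determine the rest), the sequence is periodic with period 24.
So b(1705) = b(1 + ((1705-1) mod 24)) = b(1) = 2.

2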